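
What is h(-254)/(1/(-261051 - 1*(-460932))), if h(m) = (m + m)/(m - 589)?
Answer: 33846516/281 ≈ 1.2045e+5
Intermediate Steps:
h(m) = 2*m/(-589 + m) (h(m) = (2*m)/(-589 + m) = 2*m/(-589 + m))
h(-254)/(1/(-261051 - 1*(-460932))) = (2*(-254)/(-589 - 254))/(1/(-261051 - 1*(-460932))) = (2*(-254)/(-843))/(1/(-261051 + 460932)) = (2*(-254)*(-1/843))/(1/199881) = 508/(843*(1/199881)) = (508/843)*199881 = 33846516/281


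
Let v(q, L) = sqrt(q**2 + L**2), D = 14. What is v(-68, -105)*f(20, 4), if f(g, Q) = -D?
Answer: -14*sqrt(15649) ≈ -1751.3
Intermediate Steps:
f(g, Q) = -14 (f(g, Q) = -1*14 = -14)
v(q, L) = sqrt(L**2 + q**2)
v(-68, -105)*f(20, 4) = sqrt((-105)**2 + (-68)**2)*(-14) = sqrt(11025 + 4624)*(-14) = sqrt(15649)*(-14) = -14*sqrt(15649)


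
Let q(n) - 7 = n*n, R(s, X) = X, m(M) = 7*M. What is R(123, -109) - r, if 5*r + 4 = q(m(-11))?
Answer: -6477/5 ≈ -1295.4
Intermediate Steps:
q(n) = 7 + n**2 (q(n) = 7 + n*n = 7 + n**2)
r = 5932/5 (r = -4/5 + (7 + (7*(-11))**2)/5 = -4/5 + (7 + (-77)**2)/5 = -4/5 + (7 + 5929)/5 = -4/5 + (1/5)*5936 = -4/5 + 5936/5 = 5932/5 ≈ 1186.4)
R(123, -109) - r = -109 - 1*5932/5 = -109 - 5932/5 = -6477/5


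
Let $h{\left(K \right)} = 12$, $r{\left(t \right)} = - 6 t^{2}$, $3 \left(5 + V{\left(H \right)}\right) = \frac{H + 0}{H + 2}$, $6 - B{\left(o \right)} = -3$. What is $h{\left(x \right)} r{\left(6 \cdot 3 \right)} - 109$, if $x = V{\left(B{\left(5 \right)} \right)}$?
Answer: $-23437$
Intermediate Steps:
$B{\left(o \right)} = 9$ ($B{\left(o \right)} = 6 - -3 = 6 + 3 = 9$)
$V{\left(H \right)} = -5 + \frac{H}{3 \left(2 + H\right)}$ ($V{\left(H \right)} = -5 + \frac{\left(H + 0\right) \frac{1}{H + 2}}{3} = -5 + \frac{H \frac{1}{2 + H}}{3} = -5 + \frac{H}{3 \left(2 + H\right)}$)
$x = - \frac{52}{11}$ ($x = \frac{2 \left(-15 - 63\right)}{3 \left(2 + 9\right)} = \frac{2 \left(-15 - 63\right)}{3 \cdot 11} = \frac{2}{3} \cdot \frac{1}{11} \left(-78\right) = - \frac{52}{11} \approx -4.7273$)
$h{\left(x \right)} r{\left(6 \cdot 3 \right)} - 109 = 12 \left(- 6 \left(6 \cdot 3\right)^{2}\right) - 109 = 12 \left(- 6 \cdot 18^{2}\right) - 109 = 12 \left(\left(-6\right) 324\right) - 109 = 12 \left(-1944\right) - 109 = -23328 - 109 = -23437$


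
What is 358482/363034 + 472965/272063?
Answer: 134616032088/49384059571 ≈ 2.7259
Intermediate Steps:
358482/363034 + 472965/272063 = 358482*(1/363034) + 472965*(1/272063) = 179241/181517 + 472965/272063 = 134616032088/49384059571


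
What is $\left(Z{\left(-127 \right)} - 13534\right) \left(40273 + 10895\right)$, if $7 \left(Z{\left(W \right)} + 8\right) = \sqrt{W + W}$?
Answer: $-692917056 + \frac{51168 i \sqrt{254}}{7} \approx -6.9292 \cdot 10^{8} + 1.165 \cdot 10^{5} i$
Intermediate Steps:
$Z{\left(W \right)} = -8 + \frac{\sqrt{2} \sqrt{W}}{7}$ ($Z{\left(W \right)} = -8 + \frac{\sqrt{W + W}}{7} = -8 + \frac{\sqrt{2 W}}{7} = -8 + \frac{\sqrt{2} \sqrt{W}}{7}$)
$\left(Z{\left(-127 \right)} - 13534\right) \left(40273 + 10895\right) = \left(\left(-8 + \frac{\sqrt{2} \sqrt{-127}}{7}\right) - 13534\right) \left(40273 + 10895\right) = \left(\left(-8 + \frac{\sqrt{2} i \sqrt{127}}{7}\right) - 13534\right) 51168 = \left(\left(-8 + \frac{i \sqrt{254}}{7}\right) - 13534\right) 51168 = \left(-13542 + \frac{i \sqrt{254}}{7}\right) 51168 = -692917056 + \frac{51168 i \sqrt{254}}{7}$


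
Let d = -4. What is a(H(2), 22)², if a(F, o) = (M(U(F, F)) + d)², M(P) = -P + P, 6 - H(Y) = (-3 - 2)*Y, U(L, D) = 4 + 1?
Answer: 256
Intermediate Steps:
U(L, D) = 5
H(Y) = 6 + 5*Y (H(Y) = 6 - (-3 - 2)*Y = 6 - (-5)*Y = 6 + 5*Y)
M(P) = 0
a(F, o) = 16 (a(F, o) = (0 - 4)² = (-4)² = 16)
a(H(2), 22)² = 16² = 256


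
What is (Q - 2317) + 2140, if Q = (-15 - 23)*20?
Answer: -937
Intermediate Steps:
Q = -760 (Q = -38*20 = -760)
(Q - 2317) + 2140 = (-760 - 2317) + 2140 = -3077 + 2140 = -937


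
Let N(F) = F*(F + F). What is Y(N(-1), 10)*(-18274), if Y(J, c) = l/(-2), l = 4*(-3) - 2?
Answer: -127918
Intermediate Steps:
l = -14 (l = -12 - 2 = -14)
N(F) = 2*F² (N(F) = F*(2*F) = 2*F²)
Y(J, c) = 7 (Y(J, c) = -14/(-2) = -14*(-½) = 7)
Y(N(-1), 10)*(-18274) = 7*(-18274) = -127918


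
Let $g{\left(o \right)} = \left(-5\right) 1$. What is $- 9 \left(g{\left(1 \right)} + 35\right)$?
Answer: $-270$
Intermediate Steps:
$g{\left(o \right)} = -5$
$- 9 \left(g{\left(1 \right)} + 35\right) = - 9 \left(-5 + 35\right) = \left(-9\right) 30 = -270$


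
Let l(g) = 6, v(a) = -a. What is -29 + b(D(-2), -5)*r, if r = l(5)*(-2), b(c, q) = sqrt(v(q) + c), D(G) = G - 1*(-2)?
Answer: -29 - 12*sqrt(5) ≈ -55.833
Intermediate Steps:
D(G) = 2 + G (D(G) = G + 2 = 2 + G)
b(c, q) = sqrt(c - q) (b(c, q) = sqrt(-q + c) = sqrt(c - q))
r = -12 (r = 6*(-2) = -12)
-29 + b(D(-2), -5)*r = -29 + sqrt((2 - 2) - 1*(-5))*(-12) = -29 + sqrt(0 + 5)*(-12) = -29 + sqrt(5)*(-12) = -29 - 12*sqrt(5)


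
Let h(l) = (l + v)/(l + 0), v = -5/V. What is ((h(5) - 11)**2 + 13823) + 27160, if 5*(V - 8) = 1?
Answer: 69064648/1681 ≈ 41085.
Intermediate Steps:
V = 41/5 (V = 8 + (1/5)*1 = 8 + 1/5 = 41/5 ≈ 8.2000)
v = -25/41 (v = -5/41/5 = -5*5/41 = -25/41 ≈ -0.60976)
h(l) = (-25/41 + l)/l (h(l) = (l - 25/41)/(l + 0) = (-25/41 + l)/l)
((h(5) - 11)**2 + 13823) + 27160 = (((-25/41 + 5)/5 - 11)**2 + 13823) + 27160 = (((1/5)*(180/41) - 11)**2 + 13823) + 27160 = ((36/41 - 11)**2 + 13823) + 27160 = ((-415/41)**2 + 13823) + 27160 = (172225/1681 + 13823) + 27160 = 23408688/1681 + 27160 = 69064648/1681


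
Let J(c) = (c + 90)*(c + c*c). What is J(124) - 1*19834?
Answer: 3297166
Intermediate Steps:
J(c) = (90 + c)*(c + c²)
J(124) - 1*19834 = 124*(90 + 124² + 91*124) - 1*19834 = 124*(90 + 15376 + 11284) - 19834 = 124*26750 - 19834 = 3317000 - 19834 = 3297166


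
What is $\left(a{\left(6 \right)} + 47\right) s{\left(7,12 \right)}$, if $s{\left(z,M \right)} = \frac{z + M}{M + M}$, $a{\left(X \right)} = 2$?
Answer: $\frac{931}{24} \approx 38.792$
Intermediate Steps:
$s{\left(z,M \right)} = \frac{M + z}{2 M}$
$\left(a{\left(6 \right)} + 47\right) s{\left(7,12 \right)} = \left(2 + 47\right) \frac{12 + 7}{2 \cdot 12} = 49 \cdot \frac{1}{2} \cdot \frac{1}{12} \cdot 19 = 49 \cdot \frac{19}{24} = \frac{931}{24}$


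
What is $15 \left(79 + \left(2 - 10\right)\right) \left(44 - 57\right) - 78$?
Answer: $-13923$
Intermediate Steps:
$15 \left(79 + \left(2 - 10\right)\right) \left(44 - 57\right) - 78 = 15 \left(79 - 8\right) \left(-13\right) - 78 = 15 \cdot 71 \left(-13\right) - 78 = 15 \left(-923\right) - 78 = -13845 - 78 = -13923$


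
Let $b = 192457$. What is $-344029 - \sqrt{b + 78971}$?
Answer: $-344029 - 2 \sqrt{67857} \approx -3.4455 \cdot 10^{5}$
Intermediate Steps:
$-344029 - \sqrt{b + 78971} = -344029 - \sqrt{192457 + 78971} = -344029 - \sqrt{271428} = -344029 - 2 \sqrt{67857}$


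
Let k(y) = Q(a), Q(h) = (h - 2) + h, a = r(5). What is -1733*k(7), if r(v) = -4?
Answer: 17330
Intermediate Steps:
a = -4
Q(h) = -2 + 2*h (Q(h) = (-2 + h) + h = -2 + 2*h)
k(y) = -10 (k(y) = -2 + 2*(-4) = -2 - 8 = -10)
-1733*k(7) = -1733*(-10) = 17330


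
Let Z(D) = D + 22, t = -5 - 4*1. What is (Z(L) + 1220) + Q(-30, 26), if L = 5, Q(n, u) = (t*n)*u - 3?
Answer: 8264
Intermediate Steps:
t = -9 (t = -5 - 4 = -9)
Q(n, u) = -3 - 9*n*u (Q(n, u) = (-9*n)*u - 3 = -9*n*u - 3 = -3 - 9*n*u)
Z(D) = 22 + D
(Z(L) + 1220) + Q(-30, 26) = ((22 + 5) + 1220) + (-3 - 9*(-30)*26) = (27 + 1220) + (-3 + 7020) = 1247 + 7017 = 8264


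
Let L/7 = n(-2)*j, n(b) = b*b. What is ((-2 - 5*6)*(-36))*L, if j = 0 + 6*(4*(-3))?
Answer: -2322432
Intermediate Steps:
n(b) = b²
j = -72 (j = 0 + 6*(-12) = 0 - 72 = -72)
L = -2016 (L = 7*((-2)²*(-72)) = 7*(4*(-72)) = 7*(-288) = -2016)
((-2 - 5*6)*(-36))*L = ((-2 - 5*6)*(-36))*(-2016) = ((-2 - 30)*(-36))*(-2016) = -32*(-36)*(-2016) = 1152*(-2016) = -2322432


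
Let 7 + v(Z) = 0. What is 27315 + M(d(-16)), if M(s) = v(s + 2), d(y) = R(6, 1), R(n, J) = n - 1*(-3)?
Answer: 27308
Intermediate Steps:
v(Z) = -7 (v(Z) = -7 + 0 = -7)
R(n, J) = 3 + n (R(n, J) = n + 3 = 3 + n)
d(y) = 9 (d(y) = 3 + 6 = 9)
M(s) = -7
27315 + M(d(-16)) = 27315 - 7 = 27308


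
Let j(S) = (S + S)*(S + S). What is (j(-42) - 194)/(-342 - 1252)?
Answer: -3431/797 ≈ -4.3049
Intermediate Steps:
j(S) = 4*S² (j(S) = (2*S)*(2*S) = 4*S²)
(j(-42) - 194)/(-342 - 1252) = (4*(-42)² - 194)/(-342 - 1252) = (4*1764 - 194)/(-1594) = (7056 - 194)*(-1/1594) = 6862*(-1/1594) = -3431/797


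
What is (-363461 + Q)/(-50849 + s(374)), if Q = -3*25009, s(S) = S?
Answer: 438488/50475 ≈ 8.6872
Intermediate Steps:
Q = -75027
(-363461 + Q)/(-50849 + s(374)) = (-363461 - 75027)/(-50849 + 374) = -438488/(-50475) = -438488*(-1/50475) = 438488/50475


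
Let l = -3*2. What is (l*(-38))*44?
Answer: 10032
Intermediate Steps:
l = -6
(l*(-38))*44 = -6*(-38)*44 = 228*44 = 10032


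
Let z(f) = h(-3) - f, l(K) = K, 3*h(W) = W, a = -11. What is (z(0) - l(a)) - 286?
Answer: -276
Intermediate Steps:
h(W) = W/3
z(f) = -1 - f (z(f) = (⅓)*(-3) - f = -1 - f)
(z(0) - l(a)) - 286 = ((-1 - 1*0) - 1*(-11)) - 286 = ((-1 + 0) + 11) - 286 = (-1 + 11) - 286 = 10 - 286 = -276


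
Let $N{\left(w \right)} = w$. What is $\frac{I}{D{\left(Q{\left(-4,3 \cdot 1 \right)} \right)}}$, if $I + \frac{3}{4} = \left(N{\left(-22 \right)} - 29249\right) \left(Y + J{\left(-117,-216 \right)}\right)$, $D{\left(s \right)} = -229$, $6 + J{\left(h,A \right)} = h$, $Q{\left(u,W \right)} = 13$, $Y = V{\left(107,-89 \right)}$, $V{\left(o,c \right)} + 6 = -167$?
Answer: $- \frac{34656861}{916} \approx -37835.0$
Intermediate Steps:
$V{\left(o,c \right)} = -173$ ($V{\left(o,c \right)} = -6 - 167 = -173$)
$Y = -173$
$J{\left(h,A \right)} = -6 + h$
$I = \frac{34656861}{4}$ ($I = - \frac{3}{4} + \left(-22 - 29249\right) \left(-173 - 123\right) = - \frac{3}{4} - 29271 \left(-173 - 123\right) = - \frac{3}{4} - -8664216 = - \frac{3}{4} + 8664216 = \frac{34656861}{4} \approx 8.6642 \cdot 10^{6}$)
$\frac{I}{D{\left(Q{\left(-4,3 \cdot 1 \right)} \right)}} = \frac{34656861}{4 \left(-229\right)} = \frac{34656861}{4} \left(- \frac{1}{229}\right) = - \frac{34656861}{916}$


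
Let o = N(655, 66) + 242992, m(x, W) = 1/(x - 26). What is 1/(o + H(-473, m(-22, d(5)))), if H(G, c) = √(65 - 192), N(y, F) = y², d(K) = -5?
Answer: 672017/451606848416 - I*√127/451606848416 ≈ 1.4881e-6 - 2.4954e-11*I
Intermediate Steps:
m(x, W) = 1/(-26 + x)
H(G, c) = I*√127 (H(G, c) = √(-127) = I*√127)
o = 672017 (o = 655² + 242992 = 429025 + 242992 = 672017)
1/(o + H(-473, m(-22, d(5)))) = 1/(672017 + I*√127)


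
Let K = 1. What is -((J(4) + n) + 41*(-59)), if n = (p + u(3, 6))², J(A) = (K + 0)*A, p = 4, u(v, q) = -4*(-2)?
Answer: 2271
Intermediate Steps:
u(v, q) = 8
J(A) = A (J(A) = (1 + 0)*A = 1*A = A)
n = 144 (n = (4 + 8)² = 12² = 144)
-((J(4) + n) + 41*(-59)) = -((4 + 144) + 41*(-59)) = -(148 - 2419) = -1*(-2271) = 2271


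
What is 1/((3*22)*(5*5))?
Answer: 1/1650 ≈ 0.00060606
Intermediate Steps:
1/((3*22)*(5*5)) = 1/(66*25) = 1/1650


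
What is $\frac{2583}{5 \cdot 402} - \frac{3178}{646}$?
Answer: $- \frac{786527}{216410} \approx -3.6344$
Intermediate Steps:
$\frac{2583}{5 \cdot 402} - \frac{3178}{646} = \frac{2583}{2010} - \frac{1589}{323} = 2583 \cdot \frac{1}{2010} - \frac{1589}{323} = \frac{861}{670} - \frac{1589}{323} = - \frac{786527}{216410}$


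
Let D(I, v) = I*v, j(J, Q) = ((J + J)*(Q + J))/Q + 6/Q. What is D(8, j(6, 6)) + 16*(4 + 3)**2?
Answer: 984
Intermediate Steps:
j(J, Q) = 6/Q + 2*J*(J + Q)/Q (j(J, Q) = ((2*J)*(J + Q))/Q + 6/Q = (2*J*(J + Q))/Q + 6/Q = 2*J*(J + Q)/Q + 6/Q = 6/Q + 2*J*(J + Q)/Q)
D(8, j(6, 6)) + 16*(4 + 3)**2 = 8*(2*(3 + 6**2 + 6*6)/6) + 16*(4 + 3)**2 = 8*(2*(1/6)*(3 + 36 + 36)) + 16*7**2 = 8*(2*(1/6)*75) + 16*49 = 8*25 + 784 = 200 + 784 = 984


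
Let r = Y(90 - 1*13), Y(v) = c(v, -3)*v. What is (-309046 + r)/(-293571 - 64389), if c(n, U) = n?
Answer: 101039/119320 ≈ 0.84679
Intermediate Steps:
Y(v) = v² (Y(v) = v*v = v²)
r = 5929 (r = (90 - 1*13)² = (90 - 13)² = 77² = 5929)
(-309046 + r)/(-293571 - 64389) = (-309046 + 5929)/(-293571 - 64389) = -303117/(-357960) = -303117*(-1/357960) = 101039/119320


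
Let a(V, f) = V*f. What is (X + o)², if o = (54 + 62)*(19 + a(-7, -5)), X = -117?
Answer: 37785609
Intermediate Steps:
o = 6264 (o = (54 + 62)*(19 - 7*(-5)) = 116*(19 + 35) = 116*54 = 6264)
(X + o)² = (-117 + 6264)² = 6147² = 37785609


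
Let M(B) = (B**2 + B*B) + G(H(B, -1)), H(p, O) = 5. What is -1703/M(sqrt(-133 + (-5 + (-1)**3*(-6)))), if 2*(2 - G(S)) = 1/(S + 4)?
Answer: 30654/4717 ≈ 6.4986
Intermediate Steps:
G(S) = 2 - 1/(2*(4 + S)) (G(S) = 2 - 1/(2*(S + 4)) = 2 - 1/(2*(4 + S)))
M(B) = 35/18 + 2*B**2 (M(B) = (B**2 + B*B) + (15 + 4*5)/(2*(4 + 5)) = (B**2 + B**2) + (1/2)*(15 + 20)/9 = 2*B**2 + (1/2)*(1/9)*35 = 2*B**2 + 35/18 = 35/18 + 2*B**2)
-1703/M(sqrt(-133 + (-5 + (-1)**3*(-6)))) = -1703/(35/18 + 2*(sqrt(-133 + (-5 + (-1)**3*(-6))))**2) = -1703/(35/18 + 2*(sqrt(-133 + (-5 - 1*(-6))))**2) = -1703/(35/18 + 2*(sqrt(-133 + (-5 + 6)))**2) = -1703/(35/18 + 2*(sqrt(-133 + 1))**2) = -1703/(35/18 + 2*(sqrt(-132))**2) = -1703/(35/18 + 2*(2*I*sqrt(33))**2) = -1703/(35/18 + 2*(-132)) = -1703/(35/18 - 264) = -1703/(-4717/18) = -1703*(-18/4717) = 30654/4717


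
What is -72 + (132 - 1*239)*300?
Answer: -32172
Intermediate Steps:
-72 + (132 - 1*239)*300 = -72 + (132 - 239)*300 = -72 - 107*300 = -72 - 32100 = -32172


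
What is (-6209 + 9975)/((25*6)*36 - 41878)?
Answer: -1883/18239 ≈ -0.10324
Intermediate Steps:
(-6209 + 9975)/((25*6)*36 - 41878) = 3766/(150*36 - 41878) = 3766/(5400 - 41878) = 3766/(-36478) = 3766*(-1/36478) = -1883/18239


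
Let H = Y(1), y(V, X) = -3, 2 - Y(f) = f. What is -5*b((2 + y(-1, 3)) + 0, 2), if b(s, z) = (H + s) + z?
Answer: -10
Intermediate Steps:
Y(f) = 2 - f
H = 1 (H = 2 - 1*1 = 2 - 1 = 1)
b(s, z) = 1 + s + z (b(s, z) = (1 + s) + z = 1 + s + z)
-5*b((2 + y(-1, 3)) + 0, 2) = -5*(1 + ((2 - 3) + 0) + 2) = -5*(1 + (-1 + 0) + 2) = -5*(1 - 1 + 2) = -5*2 = -10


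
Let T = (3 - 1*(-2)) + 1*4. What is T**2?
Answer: 81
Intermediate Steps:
T = 9 (T = (3 + 2) + 4 = 5 + 4 = 9)
T**2 = 9**2 = 81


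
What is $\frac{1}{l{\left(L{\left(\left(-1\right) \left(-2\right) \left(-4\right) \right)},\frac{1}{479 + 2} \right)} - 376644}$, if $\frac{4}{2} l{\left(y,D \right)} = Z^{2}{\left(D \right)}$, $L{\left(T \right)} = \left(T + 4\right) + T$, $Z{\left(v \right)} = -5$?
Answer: $- \frac{2}{753263} \approx -2.6551 \cdot 10^{-6}$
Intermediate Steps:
$L{\left(T \right)} = 4 + 2 T$ ($L{\left(T \right)} = \left(4 + T\right) + T = 4 + 2 T$)
$l{\left(y,D \right)} = \frac{25}{2}$ ($l{\left(y,D \right)} = \frac{\left(-5\right)^{2}}{2} = \frac{1}{2} \cdot 25 = \frac{25}{2}$)
$\frac{1}{l{\left(L{\left(\left(-1\right) \left(-2\right) \left(-4\right) \right)},\frac{1}{479 + 2} \right)} - 376644} = \frac{1}{\frac{25}{2} - 376644} = \frac{1}{- \frac{753263}{2}} = - \frac{2}{753263}$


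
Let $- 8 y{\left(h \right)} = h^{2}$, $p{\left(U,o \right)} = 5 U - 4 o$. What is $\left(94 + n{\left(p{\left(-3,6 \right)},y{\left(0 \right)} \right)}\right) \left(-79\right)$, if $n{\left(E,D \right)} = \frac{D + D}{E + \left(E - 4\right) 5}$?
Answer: $-7426$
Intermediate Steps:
$p{\left(U,o \right)} = - 4 o + 5 U$
$y{\left(h \right)} = - \frac{h^{2}}{8}$
$n{\left(E,D \right)} = \frac{2 D}{-20 + 6 E}$ ($n{\left(E,D \right)} = \frac{2 D}{E + \left(-4 + E\right) 5} = \frac{2 D}{E + \left(-20 + 5 E\right)} = \frac{2 D}{-20 + 6 E}$)
$\left(94 + n{\left(p{\left(-3,6 \right)},y{\left(0 \right)} \right)}\right) \left(-79\right) = \left(94 + \frac{\left(- \frac{1}{8}\right) 0^{2}}{-10 + 3 \left(\left(-4\right) 6 + 5 \left(-3\right)\right)}\right) \left(-79\right) = \left(94 + \frac{\left(- \frac{1}{8}\right) 0}{-10 + 3 \left(-24 - 15\right)}\right) \left(-79\right) = \left(94 + \frac{0}{-10 + 3 \left(-39\right)}\right) \left(-79\right) = \left(94 + \frac{0}{-10 - 117}\right) \left(-79\right) = \left(94 + \frac{0}{-127}\right) \left(-79\right) = \left(94 + 0 \left(- \frac{1}{127}\right)\right) \left(-79\right) = \left(94 + 0\right) \left(-79\right) = 94 \left(-79\right) = -7426$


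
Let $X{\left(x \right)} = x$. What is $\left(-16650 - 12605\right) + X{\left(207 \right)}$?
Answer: $-29048$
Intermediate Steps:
$\left(-16650 - 12605\right) + X{\left(207 \right)} = \left(-16650 - 12605\right) + 207 = -29255 + 207 = -29048$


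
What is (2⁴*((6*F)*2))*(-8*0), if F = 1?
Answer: 0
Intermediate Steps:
(2⁴*((6*F)*2))*(-8*0) = (2⁴*((6*1)*2))*(-8*0) = (16*(6*2))*0 = (16*12)*0 = 192*0 = 0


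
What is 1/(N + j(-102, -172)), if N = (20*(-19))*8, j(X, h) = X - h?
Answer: -1/2970 ≈ -0.00033670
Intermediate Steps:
N = -3040 (N = -380*8 = -3040)
1/(N + j(-102, -172)) = 1/(-3040 + (-102 - 1*(-172))) = 1/(-3040 + (-102 + 172)) = 1/(-3040 + 70) = 1/(-2970) = -1/2970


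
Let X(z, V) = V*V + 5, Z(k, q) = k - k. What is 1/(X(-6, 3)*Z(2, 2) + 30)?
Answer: 1/30 ≈ 0.033333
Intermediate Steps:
Z(k, q) = 0
X(z, V) = 5 + V**2 (X(z, V) = V**2 + 5 = 5 + V**2)
1/(X(-6, 3)*Z(2, 2) + 30) = 1/((5 + 3**2)*0 + 30) = 1/((5 + 9)*0 + 30) = 1/(14*0 + 30) = 1/(0 + 30) = 1/30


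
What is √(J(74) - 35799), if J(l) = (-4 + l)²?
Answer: 53*I*√11 ≈ 175.78*I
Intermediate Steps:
√(J(74) - 35799) = √((-4 + 74)² - 35799) = √(70² - 35799) = √(4900 - 35799) = √(-30899) = 53*I*√11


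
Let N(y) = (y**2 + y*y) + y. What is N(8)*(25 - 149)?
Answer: -16864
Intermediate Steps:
N(y) = y + 2*y**2 (N(y) = (y**2 + y**2) + y = 2*y**2 + y = y + 2*y**2)
N(8)*(25 - 149) = (8*(1 + 2*8))*(25 - 149) = (8*(1 + 16))*(-124) = (8*17)*(-124) = 136*(-124) = -16864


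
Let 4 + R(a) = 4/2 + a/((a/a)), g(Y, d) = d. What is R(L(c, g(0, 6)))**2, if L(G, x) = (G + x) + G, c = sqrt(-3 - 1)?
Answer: 32*I ≈ 32.0*I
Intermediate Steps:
c = 2*I (c = sqrt(-4) = 2*I ≈ 2.0*I)
L(G, x) = x + 2*G
R(a) = -2 + a (R(a) = -4 + (4/2 + a/((a/a))) = -4 + (4*(1/2) + a/1) = -4 + (2 + a*1) = -4 + (2 + a) = -2 + a)
R(L(c, g(0, 6)))**2 = (-2 + (6 + 2*(2*I)))**2 = (-2 + (6 + 4*I))**2 = (4 + 4*I)**2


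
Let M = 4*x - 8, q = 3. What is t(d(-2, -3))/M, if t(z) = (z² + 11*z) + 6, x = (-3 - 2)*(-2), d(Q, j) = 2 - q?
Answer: -⅛ ≈ -0.12500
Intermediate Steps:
d(Q, j) = -1 (d(Q, j) = 2 - 1*3 = 2 - 3 = -1)
x = 10 (x = -5*(-2) = 10)
t(z) = 6 + z² + 11*z
M = 32 (M = 4*10 - 8 = 40 - 8 = 32)
t(d(-2, -3))/M = (6 + (-1)² + 11*(-1))/32 = (6 + 1 - 11)*(1/32) = -4*1/32 = -⅛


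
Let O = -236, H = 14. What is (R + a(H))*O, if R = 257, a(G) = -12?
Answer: -57820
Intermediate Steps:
(R + a(H))*O = (257 - 12)*(-236) = 245*(-236) = -57820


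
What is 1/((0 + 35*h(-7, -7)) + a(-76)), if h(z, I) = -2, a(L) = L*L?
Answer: 1/5706 ≈ 0.00017525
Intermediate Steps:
a(L) = L²
1/((0 + 35*h(-7, -7)) + a(-76)) = 1/((0 + 35*(-2)) + (-76)²) = 1/((0 - 70) + 5776) = 1/(-70 + 5776) = 1/5706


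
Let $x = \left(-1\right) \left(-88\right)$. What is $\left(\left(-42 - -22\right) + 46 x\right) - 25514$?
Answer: $-21486$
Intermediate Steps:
$x = 88$
$\left(\left(-42 - -22\right) + 46 x\right) - 25514 = \left(\left(-42 - -22\right) + 46 \cdot 88\right) - 25514 = \left(\left(-42 + 22\right) + 4048\right) - 25514 = \left(-20 + 4048\right) - 25514 = 4028 - 25514 = -21486$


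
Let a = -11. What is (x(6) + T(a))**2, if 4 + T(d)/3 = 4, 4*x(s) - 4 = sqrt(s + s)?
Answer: 7/4 + sqrt(3) ≈ 3.4821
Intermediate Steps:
x(s) = 1 + sqrt(2)*sqrt(s)/4 (x(s) = 1 + sqrt(s + s)/4 = 1 + sqrt(2*s)/4 = 1 + (sqrt(2)*sqrt(s))/4 = 1 + sqrt(2)*sqrt(s)/4)
T(d) = 0 (T(d) = -12 + 3*4 = -12 + 12 = 0)
(x(6) + T(a))**2 = ((1 + sqrt(2)*sqrt(6)/4) + 0)**2 = ((1 + sqrt(3)/2) + 0)**2 = (1 + sqrt(3)/2)**2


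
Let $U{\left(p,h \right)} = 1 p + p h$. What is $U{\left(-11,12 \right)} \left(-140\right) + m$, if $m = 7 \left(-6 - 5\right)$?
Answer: $19943$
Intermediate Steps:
$m = -77$ ($m = 7 \left(-11\right) = -77$)
$U{\left(p,h \right)} = p + h p$
$U{\left(-11,12 \right)} \left(-140\right) + m = - 11 \left(1 + 12\right) \left(-140\right) - 77 = \left(-11\right) 13 \left(-140\right) - 77 = \left(-143\right) \left(-140\right) - 77 = 20020 - 77 = 19943$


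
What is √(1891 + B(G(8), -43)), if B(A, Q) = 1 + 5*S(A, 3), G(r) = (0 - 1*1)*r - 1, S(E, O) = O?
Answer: √1907 ≈ 43.669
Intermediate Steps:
G(r) = -1 - r (G(r) = (0 - 1)*r - 1 = -r - 1 = -1 - r)
B(A, Q) = 16 (B(A, Q) = 1 + 5*3 = 1 + 15 = 16)
√(1891 + B(G(8), -43)) = √(1891 + 16) = √1907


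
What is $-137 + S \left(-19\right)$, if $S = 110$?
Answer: $-2227$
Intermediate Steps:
$-137 + S \left(-19\right) = -137 + 110 \left(-19\right) = -137 - 2090 = -2227$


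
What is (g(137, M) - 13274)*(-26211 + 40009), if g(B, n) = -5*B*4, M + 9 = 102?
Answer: -220961172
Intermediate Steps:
M = 93 (M = -9 + 102 = 93)
g(B, n) = -20*B
(g(137, M) - 13274)*(-26211 + 40009) = (-20*137 - 13274)*(-26211 + 40009) = (-2740 - 13274)*13798 = -16014*13798 = -220961172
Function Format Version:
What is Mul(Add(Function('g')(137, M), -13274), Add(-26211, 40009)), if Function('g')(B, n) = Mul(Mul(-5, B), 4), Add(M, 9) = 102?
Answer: -220961172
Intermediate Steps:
M = 93 (M = Add(-9, 102) = 93)
Function('g')(B, n) = Mul(-20, B)
Mul(Add(Function('g')(137, M), -13274), Add(-26211, 40009)) = Mul(Add(Mul(-20, 137), -13274), Add(-26211, 40009)) = Mul(Add(-2740, -13274), 13798) = Mul(-16014, 13798) = -220961172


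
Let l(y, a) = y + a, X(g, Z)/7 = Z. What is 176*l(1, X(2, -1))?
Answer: -1056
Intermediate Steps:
X(g, Z) = 7*Z
l(y, a) = a + y
176*l(1, X(2, -1)) = 176*(7*(-1) + 1) = 176*(-7 + 1) = 176*(-6) = -1056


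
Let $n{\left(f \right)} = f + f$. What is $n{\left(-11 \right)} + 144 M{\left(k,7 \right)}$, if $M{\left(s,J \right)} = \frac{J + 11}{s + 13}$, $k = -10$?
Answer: $842$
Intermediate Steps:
$M{\left(s,J \right)} = \frac{11 + J}{13 + s}$
$n{\left(f \right)} = 2 f$
$n{\left(-11 \right)} + 144 M{\left(k,7 \right)} = 2 \left(-11\right) + 144 \frac{11 + 7}{13 - 10} = -22 + 144 \cdot \frac{1}{3} \cdot 18 = -22 + 144 \cdot 6 = -22 + 864 = 842$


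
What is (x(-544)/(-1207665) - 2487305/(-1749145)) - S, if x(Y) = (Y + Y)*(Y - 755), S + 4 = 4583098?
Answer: -645416070353644291/140825413095 ≈ -4.5831e+6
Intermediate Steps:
S = 4583094 (S = -4 + 4583098 = 4583094)
x(Y) = 2*Y*(-755 + Y) (x(Y) = (2*Y)*(-755 + Y) = 2*Y*(-755 + Y))
(x(-544)/(-1207665) - 2487305/(-1749145)) - S = ((2*(-544)*(-755 - 544))/(-1207665) - 2487305/(-1749145)) - 1*4583094 = ((2*(-544)*(-1299))*(-1/1207665) - 2487305*(-1/1749145)) - 4583094 = (1413312*(-1/1207665) + 497461/349829) - 4583094 = (-471104/402555 + 497461/349829) - 4583094 = 35449571639/140825413095 - 4583094 = -645416070353644291/140825413095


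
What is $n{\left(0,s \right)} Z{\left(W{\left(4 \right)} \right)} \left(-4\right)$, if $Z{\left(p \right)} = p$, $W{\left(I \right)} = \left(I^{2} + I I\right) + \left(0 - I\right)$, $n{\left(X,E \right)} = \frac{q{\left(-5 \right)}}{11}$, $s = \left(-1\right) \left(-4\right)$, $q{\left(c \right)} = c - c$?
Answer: $0$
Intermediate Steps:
$q{\left(c \right)} = 0$
$s = 4$
$n{\left(X,E \right)} = 0$ ($n{\left(X,E \right)} = \frac{0}{11} = 0 \cdot \frac{1}{11} = 0$)
$W{\left(I \right)} = - I + 2 I^{2}$ ($W{\left(I \right)} = \left(I^{2} + I^{2}\right) - I = 2 I^{2} - I = - I + 2 I^{2}$)
$n{\left(0,s \right)} Z{\left(W{\left(4 \right)} \right)} \left(-4\right) = 0 \cdot 4 \left(-1 + 2 \cdot 4\right) \left(-4\right) = 0 \cdot 4 \left(-1 + 8\right) \left(-4\right) = 0 \cdot 4 \cdot 7 \left(-4\right) = 0 \cdot 28 \left(-4\right) = 0 \left(-4\right) = 0$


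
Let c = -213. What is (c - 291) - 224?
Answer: -728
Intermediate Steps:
(c - 291) - 224 = (-213 - 291) - 224 = -504 - 224 = -728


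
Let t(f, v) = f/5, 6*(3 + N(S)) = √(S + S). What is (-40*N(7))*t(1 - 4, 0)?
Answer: -72 + 4*√14 ≈ -57.033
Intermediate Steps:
N(S) = -3 + √2*√S/6 (N(S) = -3 + √(S + S)/6 = -3 + √(2*S)/6 = -3 + (√2*√S)/6 = -3 + √2*√S/6)
t(f, v) = f/5 (t(f, v) = f*(⅕) = f/5)
(-40*N(7))*t(1 - 4, 0) = (-40*(-3 + √2*√7/6))*((1 - 4)/5) = (-40*(-3 + √14/6))*((⅕)*(-3)) = (120 - 20*√14/3)*(-⅗) = -72 + 4*√14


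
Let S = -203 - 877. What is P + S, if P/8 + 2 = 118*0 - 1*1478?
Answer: -12920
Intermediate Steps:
S = -1080
P = -11840 (P = -16 + 8*(118*0 - 1*1478) = -16 + 8*(0 - 1478) = -16 + 8*(-1478) = -16 - 11824 = -11840)
P + S = -11840 - 1080 = -12920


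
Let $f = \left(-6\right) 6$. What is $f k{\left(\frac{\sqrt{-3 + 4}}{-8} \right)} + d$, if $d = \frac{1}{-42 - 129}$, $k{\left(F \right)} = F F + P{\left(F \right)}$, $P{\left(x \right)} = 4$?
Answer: $- \frac{395539}{2736} \approx -144.57$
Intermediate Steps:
$f = -36$
$k{\left(F \right)} = 4 + F^{2}$ ($k{\left(F \right)} = F F + 4 = F^{2} + 4 = 4 + F^{2}$)
$d = - \frac{1}{171}$ ($d = \frac{1}{-171} = - \frac{1}{171} \approx -0.005848$)
$f k{\left(\frac{\sqrt{-3 + 4}}{-8} \right)} + d = - 36 \left(4 + \left(\frac{\sqrt{-3 + 4}}{-8}\right)^{2}\right) - \frac{1}{171} = - 36 \left(4 + \left(\sqrt{1} \left(- \frac{1}{8}\right)\right)^{2}\right) - \frac{1}{171} = - 36 \left(4 + \left(1 \left(- \frac{1}{8}\right)\right)^{2}\right) - \frac{1}{171} = - 36 \left(4 + \left(- \frac{1}{8}\right)^{2}\right) - \frac{1}{171} = - 36 \left(4 + \frac{1}{64}\right) - \frac{1}{171} = \left(-36\right) \frac{257}{64} - \frac{1}{171} = - \frac{2313}{16} - \frac{1}{171} = - \frac{395539}{2736}$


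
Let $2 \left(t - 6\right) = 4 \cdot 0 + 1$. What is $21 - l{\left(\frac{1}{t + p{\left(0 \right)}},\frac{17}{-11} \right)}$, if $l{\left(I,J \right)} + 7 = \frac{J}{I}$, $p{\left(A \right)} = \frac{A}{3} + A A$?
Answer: $\frac{837}{22} \approx 38.045$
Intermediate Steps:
$t = \frac{13}{2}$ ($t = 6 + \frac{4 \cdot 0 + 1}{2} = 6 + \frac{0 + 1}{2} = 6 + \frac{1}{2} \cdot 1 = 6 + \frac{1}{2} = \frac{13}{2} \approx 6.5$)
$p{\left(A \right)} = A^{2} + \frac{A}{3}$ ($p{\left(A \right)} = A \frac{1}{3} + A^{2} = \frac{A}{3} + A^{2} = A^{2} + \frac{A}{3}$)
$l{\left(I,J \right)} = -7 + \frac{J}{I}$
$21 - l{\left(\frac{1}{t + p{\left(0 \right)}},\frac{17}{-11} \right)} = 21 - \left(-7 + \frac{17 \frac{1}{-11}}{\frac{1}{\frac{13}{2} + 0 \left(\frac{1}{3} + 0\right)}}\right) = 21 - \left(-7 + \frac{17 \left(- \frac{1}{11}\right)}{\frac{1}{\frac{13}{2} + 0 \cdot \frac{1}{3}}}\right) = 21 - \left(-7 - \frac{17}{11 \frac{1}{\frac{13}{2} + 0}}\right) = 21 - \left(-7 - \frac{17}{11 \frac{1}{\frac{13}{2}}}\right) = 21 - \left(-7 - \frac{17}{11 \cdot \frac{2}{13}}\right) = 21 - \left(-7 - \frac{221}{22}\right) = 21 - - \frac{375}{22} = 21 + \frac{375}{22} = \frac{837}{22}$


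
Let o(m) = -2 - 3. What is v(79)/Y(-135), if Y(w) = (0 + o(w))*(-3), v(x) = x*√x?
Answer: 79*√79/15 ≈ 46.811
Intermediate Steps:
o(m) = -5
v(x) = x^(3/2)
Y(w) = 15 (Y(w) = (0 - 5)*(-3) = -5*(-3) = 15)
v(79)/Y(-135) = 79^(3/2)/15 = (79*√79)*(1/15) = 79*√79/15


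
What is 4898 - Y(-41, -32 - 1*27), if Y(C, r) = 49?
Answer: 4849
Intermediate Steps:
4898 - Y(-41, -32 - 1*27) = 4898 - 1*49 = 4898 - 49 = 4849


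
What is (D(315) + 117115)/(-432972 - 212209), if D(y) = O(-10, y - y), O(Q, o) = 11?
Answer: -117126/645181 ≈ -0.18154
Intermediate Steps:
D(y) = 11
(D(315) + 117115)/(-432972 - 212209) = (11 + 117115)/(-432972 - 212209) = 117126/(-645181) = 117126*(-1/645181) = -117126/645181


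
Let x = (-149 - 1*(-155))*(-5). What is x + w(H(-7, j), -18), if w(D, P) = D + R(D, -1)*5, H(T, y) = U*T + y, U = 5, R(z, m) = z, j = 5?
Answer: -210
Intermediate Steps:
H(T, y) = y + 5*T (H(T, y) = 5*T + y = y + 5*T)
w(D, P) = 6*D (w(D, P) = D + D*5 = D + 5*D = 6*D)
x = -30 (x = (-149 + 155)*(-5) = 6*(-5) = -30)
x + w(H(-7, j), -18) = -30 + 6*(5 + 5*(-7)) = -30 + 6*(5 - 35) = -30 + 6*(-30) = -30 - 180 = -210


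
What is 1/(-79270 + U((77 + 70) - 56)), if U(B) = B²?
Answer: -1/70989 ≈ -1.4087e-5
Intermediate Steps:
1/(-79270 + U((77 + 70) - 56)) = 1/(-79270 + ((77 + 70) - 56)²) = 1/(-79270 + (147 - 56)²) = 1/(-79270 + 91²) = 1/(-79270 + 8281) = 1/(-70989) = -1/70989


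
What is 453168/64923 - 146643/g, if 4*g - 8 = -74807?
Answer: 7997614132/539575053 ≈ 14.822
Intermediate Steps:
g = -74799/4 (g = 2 + (¼)*(-74807) = 2 - 74807/4 = -74799/4 ≈ -18700.)
453168/64923 - 146643/g = 453168/64923 - 146643/(-74799/4) = 453168*(1/64923) - 146643*(-4/74799) = 151056/21641 + 195524/24933 = 7997614132/539575053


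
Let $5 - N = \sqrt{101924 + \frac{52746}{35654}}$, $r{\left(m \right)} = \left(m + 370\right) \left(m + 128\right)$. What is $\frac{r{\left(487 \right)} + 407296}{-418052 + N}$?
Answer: $- \frac{6963273129524019}{3115503428838322} + \frac{934351 \sqrt{32392113962867}}{3115503428838322} \approx -2.2333$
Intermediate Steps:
$r{\left(m \right)} = \left(128 + m\right) \left(370 + m\right)$ ($r{\left(m \right)} = \left(370 + m\right) \left(128 + m\right) = \left(128 + m\right) \left(370 + m\right)$)
$N = 5 - \frac{\sqrt{32392113962867}}{17827}$ ($N = 5 - \sqrt{101924 + \frac{52746}{35654}} = 5 - \sqrt{101924 + 52746 \cdot \frac{1}{35654}} = 5 - \sqrt{101924 + \frac{26373}{17827}} = 5 - \sqrt{\frac{1817025521}{17827}} = 5 - \frac{\sqrt{32392113962867}}{17827} \approx -314.26$)
$\frac{r{\left(487 \right)} + 407296}{-418052 + N} = \frac{\left(47360 + 487^{2} + 498 \cdot 487\right) + 407296}{-418052 + \left(5 - \frac{\sqrt{32392113962867}}{17827}\right)} = \frac{\left(47360 + 237169 + 242526\right) + 407296}{-418047 - \frac{\sqrt{32392113962867}}{17827}} = \frac{527055 + 407296}{-418047 - \frac{\sqrt{32392113962867}}{17827}} = \frac{934351}{-418047 - \frac{\sqrt{32392113962867}}{17827}}$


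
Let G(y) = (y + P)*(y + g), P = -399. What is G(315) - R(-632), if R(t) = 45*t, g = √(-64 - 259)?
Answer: 1980 - 84*I*√323 ≈ 1980.0 - 1509.7*I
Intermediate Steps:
g = I*√323 (g = √(-323) = I*√323 ≈ 17.972*I)
G(y) = (-399 + y)*(y + I*√323) (G(y) = (y - 399)*(y + I*√323) = (-399 + y)*(y + I*√323))
G(315) - R(-632) = (315² - 399*315 - 399*I*√323 + I*315*√323) - 45*(-632) = (99225 - 125685 - 399*I*√323 + 315*I*√323) - 1*(-28440) = (-26460 - 84*I*√323) + 28440 = 1980 - 84*I*√323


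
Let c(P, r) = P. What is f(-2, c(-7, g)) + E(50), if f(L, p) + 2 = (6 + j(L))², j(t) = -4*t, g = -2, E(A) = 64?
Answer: 258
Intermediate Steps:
f(L, p) = -2 + (6 - 4*L)²
f(-2, c(-7, g)) + E(50) = (34 - 48*(-2) + 16*(-2)²) + 64 = (34 + 96 + 16*4) + 64 = (34 + 96 + 64) + 64 = 194 + 64 = 258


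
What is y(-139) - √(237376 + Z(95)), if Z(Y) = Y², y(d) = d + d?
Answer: -278 - √246401 ≈ -774.39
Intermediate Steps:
y(d) = 2*d
y(-139) - √(237376 + Z(95)) = 2*(-139) - √(237376 + 95²) = -278 - √(237376 + 9025) = -278 - √246401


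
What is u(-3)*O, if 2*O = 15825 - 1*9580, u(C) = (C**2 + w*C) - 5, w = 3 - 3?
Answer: 12490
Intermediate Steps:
w = 0
u(C) = -5 + C**2 (u(C) = (C**2 + 0*C) - 5 = (C**2 + 0) - 5 = C**2 - 5 = -5 + C**2)
O = 6245/2 (O = (15825 - 1*9580)/2 = (15825 - 9580)/2 = (1/2)*6245 = 6245/2 ≈ 3122.5)
u(-3)*O = (-5 + (-3)**2)*(6245/2) = (-5 + 9)*(6245/2) = 4*(6245/2) = 12490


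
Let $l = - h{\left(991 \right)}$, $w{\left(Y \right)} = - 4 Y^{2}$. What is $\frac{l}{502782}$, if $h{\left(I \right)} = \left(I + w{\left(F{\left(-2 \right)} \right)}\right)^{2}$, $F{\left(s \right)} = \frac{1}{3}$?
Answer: $- \frac{79477225}{40725342} \approx -1.9515$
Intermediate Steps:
$F{\left(s \right)} = \frac{1}{3}$
$h{\left(I \right)} = \left(- \frac{4}{9} + I\right)^{2}$ ($h{\left(I \right)} = \left(I - \frac{4}{9}\right)^{2} = \left(- \frac{4}{9} + I\right)^{2}$)
$l = - \frac{79477225}{81}$ ($l = - \frac{\left(-4 + 9 \cdot 991\right)^{2}}{81} = - \frac{\left(-4 + 8919\right)^{2}}{81} = - \frac{8915^{2}}{81} = - \frac{79477225}{81} \approx -9.812 \cdot 10^{5}$)
$\frac{l}{502782} = - \frac{79477225}{81 \cdot 502782} = \left(- \frac{79477225}{81}\right) \frac{1}{502782} = - \frac{79477225}{40725342}$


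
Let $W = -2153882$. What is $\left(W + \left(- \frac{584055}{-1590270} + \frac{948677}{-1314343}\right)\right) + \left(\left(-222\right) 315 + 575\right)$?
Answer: $- \frac{309794821886900033}{139344016174} \approx -2.2232 \cdot 10^{6}$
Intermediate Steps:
$\left(W + \left(- \frac{584055}{-1590270} + \frac{948677}{-1314343}\right)\right) + \left(\left(-222\right) 315 + 575\right) = \left(-2153882 + \left(- \frac{584055}{-1590270} + \frac{948677}{-1314343}\right)\right) + \left(\left(-222\right) 315 + 575\right) = \left(-2153882 + \left(\left(-584055\right) \left(- \frac{1}{1590270}\right) + 948677 \left(- \frac{1}{1314343}\right)\right)\right) + \left(-69930 + 575\right) = \left(-2153882 + \left(\frac{38937}{106018} - \frac{948677}{1314343}\right)\right) - 69355 = \left(-2153882 - \frac{49400264795}{139344016174}\right) - 69355 = - \frac{300130617645152263}{139344016174} - 69355 = - \frac{309794821886900033}{139344016174}$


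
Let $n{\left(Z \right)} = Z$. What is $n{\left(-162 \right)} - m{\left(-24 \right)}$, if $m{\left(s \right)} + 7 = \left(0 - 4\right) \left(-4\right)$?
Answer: $-171$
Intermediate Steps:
$m{\left(s \right)} = 9$ ($m{\left(s \right)} = -7 + \left(0 - 4\right) \left(-4\right) = -7 - -16 = -7 + 16 = 9$)
$n{\left(-162 \right)} - m{\left(-24 \right)} = -162 - 9 = -171$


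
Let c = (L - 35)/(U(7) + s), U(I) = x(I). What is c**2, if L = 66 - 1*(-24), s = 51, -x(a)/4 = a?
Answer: 3025/529 ≈ 5.7183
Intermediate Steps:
x(a) = -4*a
U(I) = -4*I
L = 90 (L = 66 + 24 = 90)
c = 55/23 (c = (90 - 35)/(-4*7 + 51) = 55/(-28 + 51) = 55/23 ≈ 2.3913)
c**2 = (55/23)**2 = 3025/529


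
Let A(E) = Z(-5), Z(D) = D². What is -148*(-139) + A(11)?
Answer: 20597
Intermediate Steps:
A(E) = 25 (A(E) = (-5)² = 25)
-148*(-139) + A(11) = -148*(-139) + 25 = 20572 + 25 = 20597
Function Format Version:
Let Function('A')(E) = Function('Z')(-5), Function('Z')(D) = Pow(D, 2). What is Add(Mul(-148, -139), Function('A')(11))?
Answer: 20597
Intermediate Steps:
Function('A')(E) = 25 (Function('A')(E) = Pow(-5, 2) = 25)
Add(Mul(-148, -139), Function('A')(11)) = Add(Mul(-148, -139), 25) = Add(20572, 25) = 20597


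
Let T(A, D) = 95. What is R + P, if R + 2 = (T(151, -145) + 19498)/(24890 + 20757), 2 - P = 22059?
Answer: -143843940/6521 ≈ -22059.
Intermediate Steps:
P = -22057 (P = 2 - 1*22059 = 2 - 22059 = -22057)
R = -10243/6521 (R = -2 + (95 + 19498)/(24890 + 20757) = -2 + 19593/45647 = -2 + 19593*(1/45647) = -2 + 2799/6521 = -10243/6521 ≈ -1.5708)
R + P = -10243/6521 - 22057 = -143843940/6521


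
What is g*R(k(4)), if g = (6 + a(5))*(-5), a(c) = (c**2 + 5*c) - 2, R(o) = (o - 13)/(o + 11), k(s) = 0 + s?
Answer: 162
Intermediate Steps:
k(s) = s
R(o) = (-13 + o)/(11 + o)
a(c) = -2 + c**2 + 5*c
g = -270 (g = (6 + (-2 + 5**2 + 5*5))*(-5) = (6 + (-2 + 25 + 25))*(-5) = (6 + 48)*(-5) = 54*(-5) = -270)
g*R(k(4)) = -270*(-13 + 4)/(11 + 4) = -270*(-9)/15 = -18*(-9) = -270*(-3/5) = 162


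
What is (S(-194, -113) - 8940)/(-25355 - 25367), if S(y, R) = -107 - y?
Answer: 8853/50722 ≈ 0.17454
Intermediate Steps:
(S(-194, -113) - 8940)/(-25355 - 25367) = ((-107 - 1*(-194)) - 8940)/(-25355 - 25367) = ((-107 + 194) - 8940)/(-50722) = (87 - 8940)*(-1/50722) = -8853*(-1/50722) = 8853/50722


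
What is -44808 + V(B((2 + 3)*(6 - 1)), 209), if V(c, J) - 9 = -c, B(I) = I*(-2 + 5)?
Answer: -44874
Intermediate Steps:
B(I) = 3*I (B(I) = I*3 = 3*I)
V(c, J) = 9 - c
-44808 + V(B((2 + 3)*(6 - 1)), 209) = -44808 + (9 - 3*(2 + 3)*(6 - 1)) = -44808 + (9 - 3*5*5) = -44808 + (9 - 3*25) = -44808 + (9 - 1*75) = -44808 + (9 - 75) = -44808 - 66 = -44874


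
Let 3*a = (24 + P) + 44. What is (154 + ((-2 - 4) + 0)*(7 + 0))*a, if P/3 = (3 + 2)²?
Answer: 16016/3 ≈ 5338.7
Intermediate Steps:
P = 75 (P = 3*(3 + 2)² = 3*5² = 3*25 = 75)
a = 143/3 (a = ((24 + 75) + 44)/3 = (99 + 44)/3 = (⅓)*143 = 143/3 ≈ 47.667)
(154 + ((-2 - 4) + 0)*(7 + 0))*a = (154 + ((-2 - 4) + 0)*(7 + 0))*(143/3) = (154 + (-6 + 0)*7)*(143/3) = (154 - 6*7)*(143/3) = (154 - 42)*(143/3) = 112*(143/3) = 16016/3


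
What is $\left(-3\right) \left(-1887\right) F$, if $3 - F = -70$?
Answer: $413253$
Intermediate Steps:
$F = 73$ ($F = 3 - -70 = 3 + 70 = 73$)
$\left(-3\right) \left(-1887\right) F = \left(-3\right) \left(-1887\right) 73 = 5661 \cdot 73 = 413253$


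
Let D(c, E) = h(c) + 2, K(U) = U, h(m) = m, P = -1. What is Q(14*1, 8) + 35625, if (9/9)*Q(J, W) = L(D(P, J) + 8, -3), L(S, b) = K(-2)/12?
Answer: 213749/6 ≈ 35625.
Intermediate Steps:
D(c, E) = 2 + c (D(c, E) = c + 2 = 2 + c)
L(S, b) = -⅙ (L(S, b) = -2/12 = -2*1/12 = -⅙)
Q(J, W) = -⅙
Q(14*1, 8) + 35625 = -⅙ + 35625 = 213749/6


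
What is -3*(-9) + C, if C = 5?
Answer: 32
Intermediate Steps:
-3*(-9) + C = -3*(-9) + 5 = 27 + 5 = 32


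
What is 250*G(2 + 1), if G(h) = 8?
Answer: 2000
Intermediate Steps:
250*G(2 + 1) = 250*8 = 2000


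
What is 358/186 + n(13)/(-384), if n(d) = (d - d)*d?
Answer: 179/93 ≈ 1.9247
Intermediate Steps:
n(d) = 0 (n(d) = 0*d = 0)
358/186 + n(13)/(-384) = 358/186 + 0/(-384) = 358*(1/186) + 0*(-1/384) = 179/93 + 0 = 179/93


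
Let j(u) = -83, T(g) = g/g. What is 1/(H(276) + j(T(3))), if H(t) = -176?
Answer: -1/259 ≈ -0.0038610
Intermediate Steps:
T(g) = 1
1/(H(276) + j(T(3))) = 1/(-176 - 83) = 1/(-259) = -1/259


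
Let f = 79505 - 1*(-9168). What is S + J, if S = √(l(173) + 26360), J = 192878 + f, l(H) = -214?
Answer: 281551 + √26146 ≈ 2.8171e+5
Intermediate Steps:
f = 88673 (f = 79505 + 9168 = 88673)
J = 281551 (J = 192878 + 88673 = 281551)
S = √26146 (S = √(-214 + 26360) = √26146 ≈ 161.70)
S + J = √26146 + 281551 = 281551 + √26146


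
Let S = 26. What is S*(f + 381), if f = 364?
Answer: 19370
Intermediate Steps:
S*(f + 381) = 26*(364 + 381) = 26*745 = 19370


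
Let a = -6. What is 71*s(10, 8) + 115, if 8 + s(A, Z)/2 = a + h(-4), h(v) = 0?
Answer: -1873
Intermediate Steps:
s(A, Z) = -28 (s(A, Z) = -16 + 2*(-6 + 0) = -16 + 2*(-6) = -16 - 12 = -28)
71*s(10, 8) + 115 = 71*(-28) + 115 = -1988 + 115 = -1873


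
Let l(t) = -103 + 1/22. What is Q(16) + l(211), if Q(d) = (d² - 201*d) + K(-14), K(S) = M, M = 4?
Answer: -67297/22 ≈ -3059.0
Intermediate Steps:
K(S) = 4
l(t) = -2265/22 (l(t) = -103 + 1/22 = -2265/22)
Q(d) = 4 + d² - 201*d (Q(d) = (d² - 201*d) + 4 = 4 + d² - 201*d)
Q(16) + l(211) = (4 + 16² - 201*16) - 2265/22 = (4 + 256 - 3216) - 2265/22 = -2956 - 2265/22 = -67297/22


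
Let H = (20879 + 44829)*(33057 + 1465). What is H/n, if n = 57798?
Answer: 1134185788/28899 ≈ 39247.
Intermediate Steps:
H = 2268371576 (H = 65708*34522 = 2268371576)
H/n = 2268371576/57798 = 2268371576*(1/57798) = 1134185788/28899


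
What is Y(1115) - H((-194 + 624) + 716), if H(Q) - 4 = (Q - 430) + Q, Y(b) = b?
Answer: -751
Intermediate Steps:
H(Q) = -426 + 2*Q (H(Q) = 4 + ((Q - 430) + Q) = 4 + ((-430 + Q) + Q) = 4 + (-430 + 2*Q) = -426 + 2*Q)
Y(1115) - H((-194 + 624) + 716) = 1115 - (-426 + 2*((-194 + 624) + 716)) = 1115 - (-426 + 2*(430 + 716)) = 1115 - (-426 + 2*1146) = 1115 - (-426 + 2292) = 1115 - 1*1866 = 1115 - 1866 = -751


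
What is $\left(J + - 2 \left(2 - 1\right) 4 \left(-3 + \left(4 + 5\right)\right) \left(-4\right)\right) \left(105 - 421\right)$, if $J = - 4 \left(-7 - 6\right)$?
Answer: $-77104$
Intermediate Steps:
$J = 52$ ($J = \left(-4\right) \left(-13\right) = 52$)
$\left(J + - 2 \left(2 - 1\right) 4 \left(-3 + \left(4 + 5\right)\right) \left(-4\right)\right) \left(105 - 421\right) = \left(52 + - 2 \left(2 - 1\right) 4 \left(-3 + \left(4 + 5\right)\right) \left(-4\right)\right) \left(105 - 421\right) = \left(52 + - 2 \cdot 1 \cdot 4 \left(-3 + 9\right) \left(-4\right)\right) \left(-316\right) = \left(52 + - 2 \cdot 4 \cdot 6 \left(-4\right)\right) \left(-316\right) = \left(52 + \left(-2\right) 24 \left(-4\right)\right) \left(-316\right) = \left(52 - -192\right) \left(-316\right) = \left(52 + 192\right) \left(-316\right) = 244 \left(-316\right) = -77104$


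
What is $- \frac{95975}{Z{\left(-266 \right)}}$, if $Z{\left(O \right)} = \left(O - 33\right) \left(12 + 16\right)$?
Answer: $\frac{95975}{8372} \approx 11.464$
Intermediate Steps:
$Z{\left(O \right)} = -924 + 28 O$ ($Z{\left(O \right)} = \left(-33 + O\right) 28 = -924 + 28 O$)
$- \frac{95975}{Z{\left(-266 \right)}} = - \frac{95975}{-924 + 28 \left(-266\right)} = - \frac{95975}{-924 - 7448} = - \frac{95975}{-8372} = \left(-95975\right) \left(- \frac{1}{8372}\right) = \frac{95975}{8372}$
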